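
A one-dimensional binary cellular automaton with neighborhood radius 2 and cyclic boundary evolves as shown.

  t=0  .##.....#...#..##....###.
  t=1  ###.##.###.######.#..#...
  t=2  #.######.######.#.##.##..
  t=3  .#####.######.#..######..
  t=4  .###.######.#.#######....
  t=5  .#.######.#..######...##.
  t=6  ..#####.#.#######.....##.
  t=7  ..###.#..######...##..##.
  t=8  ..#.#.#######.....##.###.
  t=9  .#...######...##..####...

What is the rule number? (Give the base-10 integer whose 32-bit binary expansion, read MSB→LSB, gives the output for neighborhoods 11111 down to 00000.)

2832841685

  #####|#  b31=1 t=1,i=13
  ####.|.  b30=0 t=1,i=15
  ###.#|#  b29=1 t=1,i=2
  ###..|.  b28=0 t=0,i=23
  ##.##|#  b27=1 t=1,i=3
  ##.#.|.  b26=0 t=1,i=17
  ##..#|.  b25=0 t=0,i=24
  ##...|.  b24=0 t=0,i=3
  #.###|#  b23=1 t=1,i=7
  #.##.|#  b22=1 t=1,i=4
  #.#.#|.  b21=0 t=2,i=16
  #.#..|#  b20=1 t=1,i=18
  #..##|#  b19=1 t=0,i=0
  #..#.|.  b18=0 t=1,i=20
  #...#|.  b17=0 t=0,i=10
  #....|#  b16=1 t=0,i=4
  .####|#  b15=1 t=1,i=12
  .###.|.  b14=0 t=0,i=22
  .##.#|#  b13=1 t=1,i=5
  .##..|#  b12=1 t=0,i=2
  .#.##|#  b11=1 t=2,i=1
  .#.#.|.  b10=0 t=8,i=3
  .#..#|#  b9=1 t=0,i=13
  .#...|#  b8=1 t=0,i=9
  ..###|#  b7=1 t=0,i=21
  ..##.|#  b6=1 t=0,i=1
  ..#.#|.  b5=0 t=2,i=0
  ..#..|#  b4=1 t=0,i=8
  ...##|.  b3=0 t=0,i=20
  ...#.|#  b2=1 t=0,i=7
  ....#|.  b1=0 t=0,i=6
  .....|#  b0=1 t=0,i=5
  bits 10101000110110011011101111010101 = 2832841685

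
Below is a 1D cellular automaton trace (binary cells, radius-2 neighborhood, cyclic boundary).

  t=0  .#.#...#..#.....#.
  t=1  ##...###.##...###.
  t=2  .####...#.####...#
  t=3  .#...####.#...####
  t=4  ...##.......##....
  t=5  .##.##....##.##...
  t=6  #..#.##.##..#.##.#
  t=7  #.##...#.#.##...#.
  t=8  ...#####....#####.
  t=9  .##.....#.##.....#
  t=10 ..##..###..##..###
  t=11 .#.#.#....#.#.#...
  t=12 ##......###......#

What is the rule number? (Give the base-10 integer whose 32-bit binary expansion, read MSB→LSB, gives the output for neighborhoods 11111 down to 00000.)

160305214

  [31] ##### => .  t=8,i=5
  [30] ####. => .  t=2,i=3
  [29] ###.# => .  t=1,i=7
  [28] ###.. => .  t=2,i=4
  [27] ##.## => #  t=1,i=8
  [26] ##.#. => .  t=3,i=0
  [25] ##..# => .  t=6,i=1
  [24] ##... => #  t=1,i=2
  [23] #.### => #  t=2,i=1
  [22] #.##. => .  t=1,i=0
  [21] #.#.# => .  t=7,i=0
  [20] #.#.. => .  t=0,i=3
  [19] #..## => #  t=10,i=1
  [18] #..#. => #  t=0,i=0
  [17] #...# => #  t=0,i=5
  [16] #.... => .  t=0,i=12
  [15] .#### => .  t=2,i=2
  [14] .###. => .  t=1,i=6
  [13] .##.# => .  t=5,i=2
  [12] .##.. => #  t=1,i=1
  [11] .#.## => .  t=2,i=0
  [10] .#.#. => .  t=0,i=2
  [9] .#..# => .  t=0,i=8
  [8] .#... => .  t=0,i=4
  [7] ..### => .  t=1,i=5
  [6] ..##. => .  t=4,i=3
  [5] ..#.# => #  t=0,i=1
  [4] ..#.. => #  t=0,i=7
  [3] ...## => #  t=1,i=4
  [2] ...#. => #  t=0,i=6
  [1] ....# => #  t=0,i=14
  [0] ..... => .  t=0,i=13
  bits 00001001100011100001000000111110 = 160305214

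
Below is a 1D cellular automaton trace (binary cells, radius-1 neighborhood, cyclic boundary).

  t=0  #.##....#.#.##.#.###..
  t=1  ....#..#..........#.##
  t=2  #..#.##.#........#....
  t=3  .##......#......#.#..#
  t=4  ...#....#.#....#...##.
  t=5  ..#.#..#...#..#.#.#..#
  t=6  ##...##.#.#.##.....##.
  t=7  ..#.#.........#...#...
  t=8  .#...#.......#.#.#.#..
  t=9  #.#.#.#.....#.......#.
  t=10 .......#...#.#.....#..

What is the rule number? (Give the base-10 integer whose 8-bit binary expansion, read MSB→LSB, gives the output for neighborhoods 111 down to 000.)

146

  ### -> #   bit 7 = 1  t=0,i=18
  ##. -> .   bit 6 = 0  t=0,i=3
  #.# -> .   bit 5 = 0  t=0,i=1
  #.. -> #   bit 4 = 1  t=0,i=4
  .## -> .   bit 3 = 0  t=0,i=2
  .#. -> .   bit 2 = 0  t=0,i=0
  ..# -> #   bit 1 = 1  t=0,i=7
  ... -> .   bit 0 = 0  t=0,i=5
  bits 10010010 = 146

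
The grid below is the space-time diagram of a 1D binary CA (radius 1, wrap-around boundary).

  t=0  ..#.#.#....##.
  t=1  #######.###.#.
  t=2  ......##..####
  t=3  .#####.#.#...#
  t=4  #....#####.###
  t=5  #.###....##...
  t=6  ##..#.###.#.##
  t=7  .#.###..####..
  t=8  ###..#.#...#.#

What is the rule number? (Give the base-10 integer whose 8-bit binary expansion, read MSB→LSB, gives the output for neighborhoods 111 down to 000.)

103

  nb ###: next=.  (t=1,i=1, bit7=0)
  nb ##.: next=#  (t=0,i=12, bit6=1)
  nb #.#: next=#  (t=0,i=3, bit5=1)
  nb #..: next=.  (t=0,i=7, bit4=0)
  nb .##: next=.  (t=0,i=11, bit3=0)
  nb .#.: next=#  (t=0,i=2, bit2=1)
  nb ..#: next=#  (t=0,i=1, bit1=1)
  nb ...: next=#  (t=0,i=0, bit0=1)
  bits 01100111 = 103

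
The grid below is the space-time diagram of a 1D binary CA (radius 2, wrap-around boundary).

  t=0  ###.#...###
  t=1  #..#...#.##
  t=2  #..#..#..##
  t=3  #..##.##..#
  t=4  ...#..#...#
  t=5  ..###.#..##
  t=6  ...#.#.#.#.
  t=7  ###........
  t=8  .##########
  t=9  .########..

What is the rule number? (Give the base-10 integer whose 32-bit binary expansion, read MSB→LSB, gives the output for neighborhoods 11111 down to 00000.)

2512503391

  #####|#  b31=1 t=0,i=0
  ####.|.  b30=0 t=0,i=1
  ###.#|.  b29=0 t=0,i=2
  ###..|#  b28=1 t=1,i=0
  ##.##|.  b27=0 t=3,i=5
  ##.#.|#  b26=1 t=0,i=3
  ##..#|.  b25=0 t=1,i=1
  ##...|#  b24=1 t=7,i=3
  #.###|#  b23=1 t=1,i=9
  #.##.|#  b22=1 t=3,i=6
  #.#.#|.  b21=0 t=6,i=5
  #.#..|.  b20=0 t=0,i=4
  #..##|.  b19=0 t=2,i=8
  #..#.|.  b18=0 t=1,i=2
  #...#|.  b17=0 t=0,i=6
  #....|#  b16=1 t=6,i=0
  .####|#  b15=1 t=0,i=9
  .###.|#  b14=1 t=1,i=10
  .##.#|.  b13=0 t=3,i=4
  .##..|.  b12=0 t=3,i=0
  .#.##|.  b11=0 t=1,i=8
  .#.#.|.  b10=0 t=6,i=4
  .#..#|#  b9=1 t=2,i=4
  .#...|.  b8=0 t=0,i=5
  ..###|.  b7=0 t=0,i=8
  ..##.|#  b6=1 t=3,i=3
  ..#.#|.  b5=0 t=1,i=7
  ..#..|#  b4=1 t=1,i=3
  ...##|#  b3=1 t=0,i=7
  ...#.|#  b2=1 t=1,i=6
  ....#|#  b1=1 t=6,i=1
  .....|#  b0=1 t=7,i=5
  bits 10010101110000011100001001011111 = 2512503391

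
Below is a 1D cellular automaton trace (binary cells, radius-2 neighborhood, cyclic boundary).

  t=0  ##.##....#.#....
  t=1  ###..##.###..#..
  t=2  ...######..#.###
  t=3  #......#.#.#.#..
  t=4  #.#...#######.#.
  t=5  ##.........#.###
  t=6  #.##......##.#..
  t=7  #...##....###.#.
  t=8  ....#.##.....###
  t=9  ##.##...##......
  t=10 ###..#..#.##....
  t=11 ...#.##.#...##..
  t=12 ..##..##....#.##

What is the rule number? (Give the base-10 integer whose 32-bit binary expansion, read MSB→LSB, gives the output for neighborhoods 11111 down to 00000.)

  ##### -> .   bit 31 = 0  t=2,i=5
  ####. -> #   bit 30 = 1  t=2,i=7
  ###.# -> .   bit 29 = 0  t=4,i=12
  ###.. -> .   bit 28 = 0  t=1,i=2
  ##.## -> #   bit 27 = 1  t=0,i=2
  ##.#. -> #   bit 26 = 1  t=4,i=13
  ##..# -> #   bit 25 = 1  t=1,i=3
  ##... -> #   bit 24 = 1  t=0,i=5
  #.### -> #   bit 23 = 1  t=1,i=8
  #.##. -> .   bit 22 = 0  t=0,i=3
  #.#.# -> #   bit 21 = 1  t=3,i=9
  #.#.. -> .   bit 20 = 0  t=0,i=11
  #..## -> #   bit 19 = 1  t=1,i=4
  #..#. -> .   bit 18 = 0  t=1,i=12
  #...# -> .   bit 17 = 0  t=2,i=1
  #.... -> #   bit 16 = 1  t=0,i=6
  .#### -> .   bit 15 = 0  t=2,i=4
  .###. -> .   bit 14 = 0  t=1,i=1
  .##.# -> #   bit 13 = 1  t=0,i=1
  .##.. -> .   bit 12 = 0  t=0,i=4
  .#.## -> .   bit 11 = 0  t=2,i=12
  .#.#. -> #   bit 10 = 1  t=0,i=10
  .#..# -> #   bit 9 = 1  t=1,i=14
  .#... -> .   bit 8 = 0  t=0,i=12
  ..### -> .   bit 7 = 0  t=1,i=0
  ..##. -> #   bit 6 = 1  t=0,i=0
  ..#.# -> #   bit 5 = 1  t=0,i=9
  ..#.. -> #   bit 4 = 1  t=1,i=13
  ...## -> .   bit 3 = 0  t=0,i=15
  ...#. -> #   bit 2 = 1  t=0,i=8
  ....# -> .   bit 1 = 0  t=0,i=7
  ..... -> .   bit 0 = 0  t=3,i=3
  bits 01001111101010010010011001110100 = 1336485492

1336485492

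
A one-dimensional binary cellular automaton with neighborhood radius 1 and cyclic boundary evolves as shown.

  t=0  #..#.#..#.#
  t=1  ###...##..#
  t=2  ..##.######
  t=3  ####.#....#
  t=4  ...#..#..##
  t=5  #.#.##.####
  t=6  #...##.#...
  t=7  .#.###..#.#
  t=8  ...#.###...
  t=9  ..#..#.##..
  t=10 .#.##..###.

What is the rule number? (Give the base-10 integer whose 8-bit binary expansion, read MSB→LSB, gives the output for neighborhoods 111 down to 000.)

90

  [7] ### => .  t=1,i=0
  [6] ##. => #  t=0,i=0
  [5] #.# => .  t=0,i=4
  [4] #.. => #  t=0,i=1
  [3] .## => #  t=0,i=10
  [2] .#. => .  t=0,i=3
  [1] ..# => #  t=0,i=2
  [0] ... => .  t=1,i=4
  bits 01011010 = 90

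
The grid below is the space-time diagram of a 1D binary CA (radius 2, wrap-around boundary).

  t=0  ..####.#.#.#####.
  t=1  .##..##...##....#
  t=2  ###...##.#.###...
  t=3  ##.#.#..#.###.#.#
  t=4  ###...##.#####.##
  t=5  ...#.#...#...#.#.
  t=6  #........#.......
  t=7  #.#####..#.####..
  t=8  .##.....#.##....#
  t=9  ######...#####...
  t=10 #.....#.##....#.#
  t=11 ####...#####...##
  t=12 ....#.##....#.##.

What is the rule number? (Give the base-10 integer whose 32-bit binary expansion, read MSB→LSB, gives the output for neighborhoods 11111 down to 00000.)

  [31] ##### => .  t=0,i=13
  [30] ####. => .  t=0,i=4
  [29] ###.# => #  t=0,i=5
  [28] ###.. => .  t=0,i=15
  [27] ##.## => .  t=4,i=8
  [26] ##.#. => #  t=0,i=6
  [25] ##..# => .  t=1,i=3
  [24] ##... => #  t=0,i=16
  [23] #.### => #  t=0,i=11
  [22] #.##. => #  t=1,i=1
  [21] #.#.# => .  t=0,i=7
  [20] #.#.. => .  t=3,i=5
  [19] #..## => .  t=1,i=4
  [18] #..#. => #  t=3,i=7
  [17] #...# => .  t=0,i=0
  [16] #.... => #  t=1,i=13
  [15] .#### => .  t=0,i=3
  [14] .###. => #  t=2,i=1
  [13] .##.# => .  t=2,i=7
  [12] .##.. => #  t=1,i=2
  [11] .#.## => #  t=0,i=10
  [10] .#.#. => .  t=0,i=8
  [9] .#..# => #  t=3,i=6
  [8] .#... => .  t=5,i=6
  [7] ..### => #  t=0,i=2
  [6] ..##. => .  t=1,i=5
  [5] ..#.# => .  t=1,i=16
  [4] ..#.. => #  t=5,i=9
  [3] ...## => #  t=0,i=1
  [2] ...#. => .  t=1,i=15
  [1] ....# => .  t=1,i=14
  [0] ..... => #  t=6,i=3
  bits 00100101110001010101101010011001 = 633690777

633690777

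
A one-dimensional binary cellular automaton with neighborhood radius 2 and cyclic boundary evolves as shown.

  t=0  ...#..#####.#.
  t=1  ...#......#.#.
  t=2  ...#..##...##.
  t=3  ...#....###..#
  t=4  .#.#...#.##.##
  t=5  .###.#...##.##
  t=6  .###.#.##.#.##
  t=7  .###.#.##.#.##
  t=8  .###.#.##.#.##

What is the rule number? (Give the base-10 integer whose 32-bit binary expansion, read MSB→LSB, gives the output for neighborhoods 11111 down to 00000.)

  nb #####: next=.  (t=0,i=8, bit31=0)
  nb ####.: next=.  (t=0,i=9, bit30=0)
  nb ###.#: next=#  (t=0,i=10, bit29=1)
  nb ###..: next=#  (t=3,i=10, bit28=1)
  nb ##.##: next=.  (t=4,i=11, bit27=0)
  nb ##.#.: next=.  (t=0,i=11, bit26=0)
  nb ##..#: next=.  (t=3,i=11, bit25=0)
  nb ##...: next=#  (t=2,i=8, bit24=1)
  nb #.###: next=#  (t=5,i=1, bit23=1)
  nb #.##.: next=#  (t=4,i=9, bit22=1)
  nb #.#.#: next=#  (t=4,i=1, bit21=1)
  nb #.#..: next=#  (t=0,i=12, bit20=1)
  nb #..##: next=.  (t=0,i=5, bit19=0)
  nb #..#.: next=#  (t=3,i=12, bit18=1)
  nb #...#: next=#  (t=2,i=9, bit17=1)
  nb #....: next=.  (t=0,i=0, bit16=0)
  nb .####: next=.  (t=0,i=7, bit15=0)
  nb .###.: next=#  (t=3,i=9, bit14=1)
  nb .##.#: next=#  (t=4,i=10, bit13=1)
  nb .##..: next=.  (t=2,i=7, bit12=0)
  nb .#.##: next=.  (t=4,i=8, bit11=0)
  nb .#.#.: next=#  (t=1,i=11, bit10=1)
  nb .#..#: next=.  (t=0,i=4, bit9=0)
  nb .#...: next=.  (t=0,i=13, bit8=0)
  nb ..###: next=.  (t=0,i=6, bit7=0)
  nb ..##.: next=.  (t=2,i=6, bit6=0)
  nb ..#.#: next=.  (t=1,i=10, bit5=0)
  nb ..#..: next=#  (t=0,i=3, bit4=1)
  nb ...##: next=#  (t=2,i=10, bit3=1)
  nb ...#.: next=.  (t=0,i=2, bit2=0)
  nb ....#: next=.  (t=0,i=1, bit1=0)
  nb .....: next=#  (t=1,i=6, bit0=1)
  bits 00110001111101100110010000011001 = 838231065

838231065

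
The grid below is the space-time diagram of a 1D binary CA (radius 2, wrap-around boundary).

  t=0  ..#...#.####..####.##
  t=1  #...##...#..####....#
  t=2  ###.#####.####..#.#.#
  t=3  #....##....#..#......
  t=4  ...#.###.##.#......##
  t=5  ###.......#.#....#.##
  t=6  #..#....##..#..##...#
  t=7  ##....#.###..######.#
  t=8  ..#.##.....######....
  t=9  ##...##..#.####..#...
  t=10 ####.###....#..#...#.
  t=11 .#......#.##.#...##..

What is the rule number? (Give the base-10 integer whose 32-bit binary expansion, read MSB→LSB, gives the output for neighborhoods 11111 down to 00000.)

2199564998

  [31] ##### => #  t=2,i=6
  [30] ####. => .  t=0,i=10
  [29] ###.# => .  t=0,i=17
  [28] ###.. => .  t=0,i=11
  [27] ##.## => .  t=0,i=18
  [26] ##.#. => .  t=4,i=11
  [25] ##..# => #  t=0,i=0
  [24] ##... => #  t=1,i=1
  [23] #.### => .  t=0,i=8
  [22] #.##. => .  t=0,i=19
  [21] #.#.# => .  t=2,i=18
  [20] #.#.. => #  t=4,i=12
  [19] #..## => #  t=0,i=13
  [18] #..#. => .  t=0,i=1
  [17] #...# => #  t=0,i=4
  [16] #.... => .  t=1,i=17
  [15] .#### => #  t=0,i=9
  [14] .###. => .  t=4,i=6
  [13] .##.# => #  t=4,i=10
  [12] .##.. => #  t=0,i=20
  [11] .#.## => .  t=0,i=7
  [10] .#.#. => .  t=2,i=17
  [9] .#..# => #  t=1,i=10
  [8] .#... => .  t=0,i=3
  [7] ..### => #  t=0,i=14
  [6] ..##. => #  t=1,i=4
  [5] ..#.# => .  t=0,i=6
  [4] ..#.. => .  t=0,i=2
  [3] ...## => .  t=1,i=3
  [2] ...#. => #  t=0,i=5
  [1] ....# => #  t=1,i=18
  [0] ..... => .  t=3,i=17
  bits 10000011000110101011001011000110 = 2199564998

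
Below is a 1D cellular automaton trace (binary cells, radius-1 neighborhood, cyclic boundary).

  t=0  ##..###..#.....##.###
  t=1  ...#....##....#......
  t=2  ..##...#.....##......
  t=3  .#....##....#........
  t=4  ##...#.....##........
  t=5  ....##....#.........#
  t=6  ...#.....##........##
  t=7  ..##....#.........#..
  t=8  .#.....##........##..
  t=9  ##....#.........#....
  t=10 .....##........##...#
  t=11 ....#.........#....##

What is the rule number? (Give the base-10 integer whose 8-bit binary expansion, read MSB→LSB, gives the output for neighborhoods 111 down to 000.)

  ### -> .   bit 7 = 0  t=0,i=0
  ##. -> .   bit 6 = 0  t=0,i=1
  #.# -> .   bit 5 = 0  t=0,i=17
  #.. -> .   bit 4 = 0  t=0,i=2
  .## -> .   bit 3 = 0  t=0,i=4
  .#. -> #   bit 2 = 1  t=0,i=9
  ..# -> #   bit 1 = 1  t=0,i=3
  ... -> .   bit 0 = 0  t=0,i=11
  bits 00000110 = 6

6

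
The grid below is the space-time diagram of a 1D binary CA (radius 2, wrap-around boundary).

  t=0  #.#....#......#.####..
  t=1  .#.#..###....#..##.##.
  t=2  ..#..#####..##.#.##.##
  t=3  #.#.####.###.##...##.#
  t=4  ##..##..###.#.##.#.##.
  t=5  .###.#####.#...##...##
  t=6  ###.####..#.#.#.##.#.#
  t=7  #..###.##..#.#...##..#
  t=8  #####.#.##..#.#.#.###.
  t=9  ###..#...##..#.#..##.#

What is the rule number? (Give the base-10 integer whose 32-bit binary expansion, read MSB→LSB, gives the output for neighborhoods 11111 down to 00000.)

2676553116

  #####|#  b31=1 t=2,i=7
  ####.|.  b30=0 t=0,i=18
  ###.#|.  b29=0 t=3,i=7
  ###..|#  b28=1 t=0,i=19
  ##.##|#  b27=1 t=1,i=18
  ##.#.|#  b26=1 t=2,i=14
  ##..#|#  b25=1 t=0,i=20
  ##...|#  b24=1 t=1,i=9
  #.###|#  b23=1 t=0,i=16
  #.##.|.  b22=0 t=1,i=19
  #.#.#|.  b21=0 t=2,i=15
  #.#..|.  b20=0 t=0,i=2
  #..##|#  b19=1 t=1,i=5
  #..#.|.  b18=0 t=0,i=21
  #...#|.  b17=0 t=3,i=16
  #....|.  b16=0 t=0,i=4
  .####|#  b15=1 t=0,i=17
  .###.|#  b14=1 t=1,i=7
  .##.#|#  b13=1 t=1,i=17
  .##..|#  b12=1 t=1,i=20
  .#.##|.  b11=0 t=0,i=15
  .#.#.|#  b10=1 t=0,i=1
  .#..#|.  b9=0 t=1,i=4
  .#...|#  b8=1 t=0,i=3
  ..###|#  b7=1 t=1,i=6
  ..##.|.  b6=0 t=1,i=16
  ..#.#|.  b5=0 t=0,i=0
  ..#..|#  b4=1 t=0,i=7
  ...##|#  b3=1 t=3,i=17
  ...#.|#  b2=1 t=0,i=6
  ....#|.  b1=0 t=0,i=5
  .....|.  b0=0 t=0,i=10
  bits 10011111100010001111010110011100 = 2676553116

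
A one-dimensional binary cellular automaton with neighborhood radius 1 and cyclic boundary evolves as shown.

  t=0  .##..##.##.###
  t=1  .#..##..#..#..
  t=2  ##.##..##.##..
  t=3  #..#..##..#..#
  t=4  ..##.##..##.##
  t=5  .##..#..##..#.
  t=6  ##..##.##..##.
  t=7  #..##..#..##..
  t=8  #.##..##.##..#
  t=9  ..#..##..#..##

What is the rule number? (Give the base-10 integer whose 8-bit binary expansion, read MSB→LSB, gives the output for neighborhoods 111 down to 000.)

14

  nb ###: next=.  (t=0,i=12, bit7=0)
  nb ##.: next=.  (t=0,i=2, bit6=0)
  nb #.#: next=.  (t=0,i=0, bit5=0)
  nb #..: next=.  (t=0,i=3, bit4=0)
  nb .##: next=#  (t=0,i=1, bit3=1)
  nb .#.: next=#  (t=1,i=1, bit2=1)
  nb ..#: next=#  (t=0,i=4, bit1=1)
  nb ...: next=.  (t=1,i=13, bit0=0)
  bits 00001110 = 14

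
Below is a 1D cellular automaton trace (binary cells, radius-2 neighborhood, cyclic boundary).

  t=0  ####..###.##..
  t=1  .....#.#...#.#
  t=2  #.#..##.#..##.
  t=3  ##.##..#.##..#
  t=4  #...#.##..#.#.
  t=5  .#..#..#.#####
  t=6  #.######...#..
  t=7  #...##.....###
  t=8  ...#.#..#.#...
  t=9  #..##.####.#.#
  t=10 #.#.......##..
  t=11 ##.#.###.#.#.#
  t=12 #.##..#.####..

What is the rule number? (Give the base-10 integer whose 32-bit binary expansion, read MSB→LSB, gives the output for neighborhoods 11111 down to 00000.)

  ##### -> #   bit 31 = 1  t=5,i=11
  ####. -> .   bit 30 = 0  t=0,i=2
  ###.# -> .   bit 29 = 0  t=0,i=8
  ###.. -> .   bit 28 = 0  t=0,i=3
  ##.## -> .   bit 27 = 0  t=0,i=9
  ##.#. -> #   bit 26 = 1  t=2,i=7
  ##..# -> .   bit 25 = 0  t=0,i=4
  ##... -> .   bit 24 = 0  t=6,i=8
  #.### -> .   bit 23 = 0  t=5,i=9
  #.##. -> .   bit 22 = 0  t=0,i=10
  #.#.# -> #   bit 21 = 1  t=2,i=0
  #.#.. -> .   bit 20 = 0  t=1,i=7
  #..## -> #   bit 19 = 1  t=0,i=5
  #..#. -> #   bit 18 = 1  t=3,i=6
  #...# -> .   bit 17 = 0  t=1,i=9
  #.... -> .   bit 16 = 0  t=1,i=1
  .#### -> .   bit 15 = 0  t=0,i=1
  .###. -> #   bit 14 = 1  t=0,i=7
  .##.# -> .   bit 13 = 0  t=2,i=6
  .##.. -> #   bit 12 = 1  t=0,i=11
  .#.## -> .   bit 11 = 0  t=3,i=8
  .#.#. -> #   bit 10 = 1  t=1,i=6
  .#..# -> #   bit 9 = 1  t=2,i=3
  .#... -> #   bit 8 = 1  t=1,i=0
  ..### -> .   bit 7 = 0  t=0,i=0
  ..##. -> .   bit 6 = 0  t=2,i=5
  ..#.# -> #   bit 5 = 1  t=1,i=5
  ..#.. -> #   bit 4 = 1  t=5,i=4
  ...## -> #   bit 3 = 1  t=7,i=3
  ...#. -> .   bit 2 = 0  t=1,i=4
  ....# -> .   bit 1 = 0  t=1,i=3
  ..... -> #   bit 0 = 1  t=1,i=2
  bits 10000100001011000101011100111001 = 2217498425

2217498425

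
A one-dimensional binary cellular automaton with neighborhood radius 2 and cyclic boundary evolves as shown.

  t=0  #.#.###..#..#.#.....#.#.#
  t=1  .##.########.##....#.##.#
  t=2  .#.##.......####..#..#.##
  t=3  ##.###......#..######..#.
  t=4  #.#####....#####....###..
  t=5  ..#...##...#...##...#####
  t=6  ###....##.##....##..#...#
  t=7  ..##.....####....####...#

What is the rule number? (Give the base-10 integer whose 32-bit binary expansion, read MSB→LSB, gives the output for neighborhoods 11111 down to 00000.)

  nb #####: next=.  (t=1,i=6, bit31=0)
  nb ####.: next=.  (t=1,i=10, bit30=0)
  nb ###.#: next=.  (t=1,i=11, bit29=0)
  nb ###..: next=#  (t=0,i=6, bit28=1)
  nb ##.##: next=#  (t=1,i=3, bit27=1)
  nb ##.#.: next=#  (t=0,i=1, bit26=1)
  nb ##..#: next=#  (t=0,i=7, bit25=1)
  nb ##...: next=#  (t=1,i=15, bit24=1)
  nb #.###: next=#  (t=0,i=4, bit23=1)
  nb #.##.: next=#  (t=0,i=24, bit22=1)
  nb #.#.#: next=#  (t=0,i=2, bit21=1)
  nb #.#..: next=#  (t=0,i=14, bit20=1)
  nb #..##: next=#  (t=3,i=14, bit19=1)
  nb #..#.: next=#  (t=0,i=8, bit18=1)
  nb #...#: next=.  (t=5,i=4, bit17=0)
  nb #....: next=.  (t=0,i=16, bit16=0)
  nb .####: next=.  (t=1,i=5, bit15=0)
  nb .###.: next=#  (t=0,i=5, bit14=1)
  nb .##.#: next=.  (t=0,i=0, bit13=0)
  nb .##..: next=#  (t=1,i=14, bit12=1)
  nb .#.##: next=.  (t=0,i=3, bit11=0)
  nb .#.#.: next=#  (t=0,i=13, bit10=1)
  nb .#..#: next=#  (t=0,i=10, bit9=1)
  nb .#...: next=.  (t=0,i=15, bit8=0)
  nb ..###: next=#  (t=2,i=12, bit7=1)
  nb ..##.: next=.  (t=5,i=6, bit6=0)
  nb ..#.#: next=.  (t=0,i=12, bit5=0)
  nb ..#..: next=#  (t=0,i=9, bit4=1)
  nb ...##: next=.  (t=2,i=11, bit3=0)
  nb ...#.: next=#  (t=0,i=19, bit2=1)
  nb ....#: next=.  (t=0,i=18, bit1=0)
  nb .....: next=.  (t=0,i=17, bit0=0)
  bits 00011111111111000101011010010100 = 536630932

536630932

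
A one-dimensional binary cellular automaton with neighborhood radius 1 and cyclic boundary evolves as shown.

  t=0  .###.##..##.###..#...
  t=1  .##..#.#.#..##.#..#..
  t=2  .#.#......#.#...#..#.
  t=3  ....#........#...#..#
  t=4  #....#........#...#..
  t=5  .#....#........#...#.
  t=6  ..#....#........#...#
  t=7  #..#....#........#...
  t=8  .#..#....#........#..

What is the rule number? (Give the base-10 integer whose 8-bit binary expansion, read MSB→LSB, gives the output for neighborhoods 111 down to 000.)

  [7] ### => #  t=0,i=2
  [6] ##. => .  t=0,i=3
  [5] #.# => .  t=0,i=4
  [4] #.. => #  t=0,i=7
  [3] .## => #  t=0,i=1
  [2] .#. => .  t=0,i=17
  [1] ..# => .  t=0,i=0
  [0] ... => .  t=0,i=19
  bits 10011000 = 152

152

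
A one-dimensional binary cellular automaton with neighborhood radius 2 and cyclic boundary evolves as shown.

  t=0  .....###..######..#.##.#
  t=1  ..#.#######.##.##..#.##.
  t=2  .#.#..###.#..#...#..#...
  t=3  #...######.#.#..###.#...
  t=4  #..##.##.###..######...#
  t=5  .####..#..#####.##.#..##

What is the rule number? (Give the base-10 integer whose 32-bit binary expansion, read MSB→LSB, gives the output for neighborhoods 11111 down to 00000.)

3056102109

  nb #####: next=#  (t=0,i=12, bit31=1)
  nb ####.: next=.  (t=0,i=14, bit30=0)
  nb ###.#: next=#  (t=1,i=10, bit29=1)
  nb ###..: next=#  (t=0,i=7, bit28=1)
  nb ##.##: next=.  (t=1,i=11, bit27=0)
  nb ##.#.: next=#  (t=0,i=22, bit26=1)
  nb ##..#: next=#  (t=0,i=8, bit25=1)
  nb ##...: next=.  (t=1,i=23, bit24=0)
  nb #.###: next=.  (t=1,i=4, bit23=0)
  nb #.##.: next=.  (t=0,i=20, bit22=0)
  nb #.#.#: next=#  (t=3,i=11, bit21=1)
  nb #.#..: next=.  (t=0,i=23, bit20=0)
  nb #..##: next=#  (t=0,i=9, bit19=1)
  nb #..#.: next=.  (t=0,i=17, bit18=0)
  nb #...#: next=.  (t=1,i=0, bit17=0)
  nb #....: next=.  (t=0,i=1, bit16=0)
  nb .####: next=.  (t=0,i=11, bit15=0)
  nb .###.: next=#  (t=0,i=6, bit14=1)
  nb .##.#: next=#  (t=0,i=21, bit13=1)
  nb .##..: next=.  (t=1,i=16, bit12=0)
  nb .#.##: next=#  (t=0,i=19, bit11=1)
  nb .#.#.: next=.  (t=2,i=2, bit10=0)
  nb .#..#: next=#  (t=2,i=4, bit9=1)
  nb .#...: next=.  (t=0,i=0, bit8=0)
  nb ..###: next=#  (t=0,i=5, bit7=1)
  nb ..##.: next=#  (t=4,i=3, bit6=1)
  nb ..#.#: next=.  (t=0,i=18, bit5=0)
  nb ..#..: next=#  (t=2,i=13, bit4=1)
  nb ...##: next=#  (t=0,i=4, bit3=1)
  nb ...#.: next=#  (t=1,i=1, bit2=1)
  nb ....#: next=.  (t=0,i=3, bit1=0)
  nb .....: next=#  (t=0,i=2, bit0=1)
  bits 10110110001010000110101011011101 = 3056102109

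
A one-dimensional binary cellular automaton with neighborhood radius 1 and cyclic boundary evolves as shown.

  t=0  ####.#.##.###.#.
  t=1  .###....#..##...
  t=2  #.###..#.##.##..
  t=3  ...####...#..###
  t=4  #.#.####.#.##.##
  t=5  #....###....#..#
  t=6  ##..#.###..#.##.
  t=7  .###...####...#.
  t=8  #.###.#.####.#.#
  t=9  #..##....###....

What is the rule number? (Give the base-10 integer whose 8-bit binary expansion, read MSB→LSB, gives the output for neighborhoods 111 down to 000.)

210

  ### -> #   bit 7 = 1  t=0,i=1
  ##. -> #   bit 6 = 1  t=0,i=3
  #.# -> .   bit 5 = 0  t=0,i=4
  #.. -> #   bit 4 = 1  t=1,i=4
  .## -> .   bit 3 = 0  t=0,i=0
  .#. -> .   bit 2 = 0  t=0,i=5
  ..# -> #   bit 1 = 1  t=1,i=0
  ... -> .   bit 0 = 0  t=1,i=5
  bits 11010010 = 210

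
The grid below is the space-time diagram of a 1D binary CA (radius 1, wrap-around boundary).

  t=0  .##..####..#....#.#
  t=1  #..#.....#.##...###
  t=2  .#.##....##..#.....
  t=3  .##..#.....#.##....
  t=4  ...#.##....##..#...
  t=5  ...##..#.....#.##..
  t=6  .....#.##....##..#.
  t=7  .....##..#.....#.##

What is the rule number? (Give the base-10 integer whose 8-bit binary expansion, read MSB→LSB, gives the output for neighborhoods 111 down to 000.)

  ###|.  b7=0 t=0,i=6
  ##.|.  b6=0 t=0,i=2
  #.#|#  b5=1 t=0,i=0
  #..|#  b4=1 t=0,i=3
  .##|.  b3=0 t=0,i=1
  .#.|#  b2=1 t=0,i=11
  ..#|.  b1=0 t=0,i=4
  ...|.  b0=0 t=0,i=13
  bits 00110100 = 52

52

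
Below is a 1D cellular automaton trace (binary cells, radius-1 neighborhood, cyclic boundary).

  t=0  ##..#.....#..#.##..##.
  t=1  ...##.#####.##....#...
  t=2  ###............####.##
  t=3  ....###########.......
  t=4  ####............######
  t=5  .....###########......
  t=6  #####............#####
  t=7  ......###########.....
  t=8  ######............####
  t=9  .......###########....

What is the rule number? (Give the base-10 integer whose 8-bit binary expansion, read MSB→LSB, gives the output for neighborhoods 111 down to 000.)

  ### -> .   bit 7 = 0  t=1,i=7
  ##. -> .   bit 6 = 0  t=0,i=1
  #.# -> .   bit 5 = 0  t=0,i=14
  #.. -> .   bit 4 = 0  t=0,i=2
  .## -> .   bit 3 = 0  t=0,i=0
  .#. -> #   bit 2 = 1  t=0,i=4
  ..# -> #   bit 1 = 1  t=0,i=3
  ... -> #   bit 0 = 1  t=0,i=6
  bits 00000111 = 7

7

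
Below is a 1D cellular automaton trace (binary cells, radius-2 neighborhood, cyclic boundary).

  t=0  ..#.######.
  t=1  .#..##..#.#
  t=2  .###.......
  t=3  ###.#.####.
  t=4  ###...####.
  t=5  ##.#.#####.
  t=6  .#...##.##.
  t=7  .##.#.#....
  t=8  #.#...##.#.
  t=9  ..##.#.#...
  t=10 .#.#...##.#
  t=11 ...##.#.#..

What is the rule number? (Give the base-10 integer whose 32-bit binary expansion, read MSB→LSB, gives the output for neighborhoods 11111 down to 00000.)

1637409693

  #####|.  b31=0 t=0,i=6
  ####.|#  b30=1 t=0,i=8
  ###.#|#  b29=1 t=3,i=2
  ###..|.  b28=0 t=0,i=9
  ##.##|.  b27=0 t=3,i=10
  ##.#.|.  b26=0 t=3,i=3
  ##..#|.  b25=0 t=1,i=6
  ##...|#  b24=1 t=0,i=10
  #.###|#  b23=1 t=0,i=4
  #.##.|.  b22=0 t=5,i=0
  #.#.#|.  b21=0 t=1,i=10
  #.#..|#  b20=1 t=1,i=1
  #..##|#  b19=1 t=1,i=3
  #..#.|.  b18=0 t=1,i=7
  #...#|.  b17=0 t=0,i=0
  #....|.  b16=0 t=2,i=5
  .####|#  b15=1 t=0,i=5
  .###.|#  b14=1 t=2,i=2
  .##.#|#  b13=1 t=5,i=1
  .##..|.  b12=0 t=1,i=5
  .#.##|.  b11=0 t=0,i=3
  .#.#.|.  b10=0 t=1,i=0
  .#..#|#  b9=1 t=1,i=2
  .#...|#  b8=1 t=6,i=2
  ..###|#  b7=1 t=2,i=1
  ..##.|.  b6=0 t=1,i=4
  ..#.#|.  b5=0 t=0,i=2
  ..#..|#  b4=1 t=6,i=1
  ...##|#  b3=1 t=2,i=0
  ...#.|#  b2=1 t=0,i=1
  ....#|.  b1=0 t=2,i=10
  .....|#  b0=1 t=2,i=6
  bits 01100001100110001110001110011101 = 1637409693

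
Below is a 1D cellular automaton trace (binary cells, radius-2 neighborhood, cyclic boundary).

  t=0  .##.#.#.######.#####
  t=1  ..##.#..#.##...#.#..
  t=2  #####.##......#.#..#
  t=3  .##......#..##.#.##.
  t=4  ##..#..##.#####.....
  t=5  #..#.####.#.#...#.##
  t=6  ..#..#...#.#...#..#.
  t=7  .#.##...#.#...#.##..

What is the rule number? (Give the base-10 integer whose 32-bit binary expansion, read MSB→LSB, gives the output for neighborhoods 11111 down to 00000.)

2223842894

  ##### -> #   bit 31 = 1  t=0,i=10
  ####. -> .   bit 30 = 0  t=0,i=12
  ###.# -> .   bit 29 = 0  t=0,i=13
  ###.. -> .   bit 28 = 0  t=4,i=14
  ##.## -> .   bit 27 = 0  t=0,i=0
  ##.#. -> #   bit 26 = 1  t=0,i=3
  ##..# -> .   bit 25 = 0  t=3,i=19
  ##... -> .   bit 24 = 0  t=1,i=12
  #.### -> #   bit 23 = 1  t=0,i=8
  #.##. -> .   bit 22 = 0  t=0,i=1
  #.#.# -> .   bit 21 = 0  t=0,i=4
  #.#.. -> .   bit 20 = 0  t=1,i=5
  #..## -> #   bit 19 = 1  t=2,i=18
  #..#. -> #   bit 18 = 1  t=1,i=7
  #...# -> .   bit 17 = 0  t=1,i=13
  #.... -> #   bit 16 = 1  t=1,i=19
  .#### -> .   bit 15 = 0  t=0,i=9
  .###. -> .   bit 14 = 0  t=5,i=19
  .##.# -> #   bit 13 = 1  t=0,i=2
  .##.. -> .   bit 12 = 0  t=1,i=11
  .#.## -> .   bit 11 = 0  t=0,i=7
  .#.#. -> #   bit 10 = 1  t=0,i=5
  .#..# -> #   bit 9 = 1  t=1,i=6
  .#... -> .   bit 8 = 0  t=1,i=18
  ..### -> .   bit 7 = 0  t=2,i=19
  ..##. -> #   bit 6 = 1  t=1,i=2
  ..#.# -> .   bit 5 = 0  t=1,i=8
  ..#.. -> .   bit 4 = 0  t=3,i=9
  ...## -> #   bit 3 = 1  t=1,i=1
  ...#. -> #   bit 2 = 1  t=1,i=14
  ....# -> #   bit 1 = 1  t=1,i=0
  ..... -> .   bit 0 = 0  t=2,i=10
  bits 10000100100011010010011001001110 = 2223842894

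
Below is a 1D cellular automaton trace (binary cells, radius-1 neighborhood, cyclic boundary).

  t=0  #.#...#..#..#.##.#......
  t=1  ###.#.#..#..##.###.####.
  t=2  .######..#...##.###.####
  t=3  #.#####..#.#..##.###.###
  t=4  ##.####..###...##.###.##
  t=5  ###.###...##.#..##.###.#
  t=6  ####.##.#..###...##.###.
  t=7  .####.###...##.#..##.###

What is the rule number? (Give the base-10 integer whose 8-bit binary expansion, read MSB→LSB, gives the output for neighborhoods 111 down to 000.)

  ### -> #   bit 7 = 1  t=1,i=1
  ##. -> #   bit 6 = 1  t=0,i=15
  #.# -> #   bit 5 = 1  t=0,i=1
  #.. -> .   bit 4 = 0  t=0,i=3
  .## -> .   bit 3 = 0  t=0,i=14
  .#. -> #   bit 2 = 1  t=0,i=0
  ..# -> .   bit 1 = 0  t=0,i=5
  ... -> #   bit 0 = 1  t=0,i=4
  bits 11100101 = 229

229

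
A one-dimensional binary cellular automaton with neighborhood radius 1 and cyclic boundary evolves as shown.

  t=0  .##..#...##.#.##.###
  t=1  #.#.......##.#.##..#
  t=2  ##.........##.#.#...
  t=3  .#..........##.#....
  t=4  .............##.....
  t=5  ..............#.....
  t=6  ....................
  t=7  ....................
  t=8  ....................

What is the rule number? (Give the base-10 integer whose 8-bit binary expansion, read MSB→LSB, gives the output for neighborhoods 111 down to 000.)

96

  ### -> .   bit 7 = 0  t=0,i=18
  ##. -> #   bit 6 = 1  t=0,i=2
  #.# -> #   bit 5 = 1  t=0,i=0
  #.. -> .   bit 4 = 0  t=0,i=3
  .## -> .   bit 3 = 0  t=0,i=1
  .#. -> .   bit 2 = 0  t=0,i=5
  ..# -> .   bit 1 = 0  t=0,i=4
  ... -> .   bit 0 = 0  t=0,i=7
  bits 01100000 = 96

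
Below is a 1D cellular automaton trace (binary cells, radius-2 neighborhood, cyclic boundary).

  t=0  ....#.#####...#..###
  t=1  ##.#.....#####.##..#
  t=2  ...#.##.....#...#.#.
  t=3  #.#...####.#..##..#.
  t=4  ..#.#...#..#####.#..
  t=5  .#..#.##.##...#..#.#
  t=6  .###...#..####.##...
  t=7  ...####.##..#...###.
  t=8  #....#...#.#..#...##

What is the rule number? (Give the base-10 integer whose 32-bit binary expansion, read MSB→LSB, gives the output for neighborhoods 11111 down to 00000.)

1360998981

  #####|.  b31=0 t=0,i=8
  ####.|#  b30=1 t=0,i=9
  ###.#|.  b29=0 t=1,i=1
  ###..|#  b28=1 t=0,i=10
  ##.##|.  b27=0 t=1,i=14
  ##.#.|.  b26=0 t=1,i=2
  ##..#|.  b25=0 t=1,i=17
  ##...|#  b24=1 t=0,i=0
  #.###|.  b23=0 t=0,i=6
  #.##.|.  b22=0 t=1,i=15
  #.#.#|.  b21=0 t=3,i=0
  #.#..|#  b20=1 t=1,i=3
  #..##|#  b19=1 t=0,i=16
  #..#.|#  b18=1 t=3,i=17
  #...#|#  b17=1 t=0,i=12
  #....|#  b16=1 t=0,i=1
  .####|.  b15=0 t=0,i=7
  .###.|.  b14=0 t=0,i=18
  .##.#|#  b13=1 t=5,i=7
  .##..|#  b12=1 t=1,i=16
  .#.##|.  b11=0 t=0,i=5
  .#.#.|.  b10=0 t=2,i=17
  .#..#|#  b9=1 t=0,i=15
  .#...|.  b8=0 t=1,i=4
  ..###|.  b7=0 t=0,i=17
  ..##.|#  b6=1 t=3,i=14
  ..#.#|.  b5=0 t=0,i=4
  ..#..|.  b4=0 t=0,i=14
  ...##|.  b3=0 t=1,i=8
  ...#.|#  b2=1 t=0,i=3
  ....#|.  b1=0 t=0,i=2
  .....|#  b0=1 t=1,i=6
  bits 01010001000111110011001001000101 = 1360998981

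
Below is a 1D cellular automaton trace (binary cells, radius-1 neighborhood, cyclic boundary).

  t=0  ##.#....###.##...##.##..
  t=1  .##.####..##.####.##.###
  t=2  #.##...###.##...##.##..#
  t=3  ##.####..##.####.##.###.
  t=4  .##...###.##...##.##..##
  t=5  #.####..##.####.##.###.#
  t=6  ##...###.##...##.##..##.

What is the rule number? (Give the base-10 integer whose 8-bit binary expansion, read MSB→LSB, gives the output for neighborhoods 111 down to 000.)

  ###|.  b7=0 t=0,i=9
  ##.|#  b6=1 t=0,i=1
  #.#|#  b5=1 t=0,i=2
  #..|#  b4=1 t=0,i=4
  .##|.  b3=0 t=0,i=0
  .#.|.  b2=0 t=0,i=3
  ..#|#  b1=1 t=0,i=7
  ...|#  b0=1 t=0,i=5
  bits 01110011 = 115

115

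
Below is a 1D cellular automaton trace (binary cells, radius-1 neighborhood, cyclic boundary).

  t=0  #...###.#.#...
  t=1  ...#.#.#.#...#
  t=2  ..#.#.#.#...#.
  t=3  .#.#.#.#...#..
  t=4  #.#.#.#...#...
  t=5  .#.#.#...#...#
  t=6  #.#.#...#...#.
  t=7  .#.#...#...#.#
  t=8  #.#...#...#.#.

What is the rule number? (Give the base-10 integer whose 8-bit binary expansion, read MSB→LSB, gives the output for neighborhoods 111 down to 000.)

  ### -> #   bit 7 = 1  t=0,i=5
  ##. -> .   bit 6 = 0  t=0,i=6
  #.# -> #   bit 5 = 1  t=0,i=7
  #.. -> .   bit 4 = 0  t=0,i=1
  .## -> .   bit 3 = 0  t=0,i=4
  .#. -> .   bit 2 = 0  t=0,i=0
  ..# -> #   bit 1 = 1  t=0,i=3
  ... -> .   bit 0 = 0  t=0,i=2
  bits 10100010 = 162

162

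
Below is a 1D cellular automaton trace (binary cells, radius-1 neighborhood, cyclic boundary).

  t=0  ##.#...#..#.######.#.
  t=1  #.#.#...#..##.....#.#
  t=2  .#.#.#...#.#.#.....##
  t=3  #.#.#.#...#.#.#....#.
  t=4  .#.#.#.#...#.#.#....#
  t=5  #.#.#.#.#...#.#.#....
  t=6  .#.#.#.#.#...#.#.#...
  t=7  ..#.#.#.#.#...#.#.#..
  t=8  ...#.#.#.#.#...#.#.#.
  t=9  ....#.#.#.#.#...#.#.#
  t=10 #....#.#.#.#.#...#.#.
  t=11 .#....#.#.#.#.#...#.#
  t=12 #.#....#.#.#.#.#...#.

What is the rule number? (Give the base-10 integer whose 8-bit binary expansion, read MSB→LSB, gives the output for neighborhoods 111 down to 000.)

  ### -> .   bit 7 = 0  t=0,i=13
  ##. -> .   bit 6 = 0  t=0,i=1
  #.# -> #   bit 5 = 1  t=0,i=2
  #.. -> #   bit 4 = 1  t=0,i=4
  .## -> #   bit 3 = 1  t=0,i=0
  .#. -> .   bit 2 = 0  t=0,i=3
  ..# -> .   bit 1 = 0  t=0,i=6
  ... -> .   bit 0 = 0  t=0,i=5
  bits 00111000 = 56

56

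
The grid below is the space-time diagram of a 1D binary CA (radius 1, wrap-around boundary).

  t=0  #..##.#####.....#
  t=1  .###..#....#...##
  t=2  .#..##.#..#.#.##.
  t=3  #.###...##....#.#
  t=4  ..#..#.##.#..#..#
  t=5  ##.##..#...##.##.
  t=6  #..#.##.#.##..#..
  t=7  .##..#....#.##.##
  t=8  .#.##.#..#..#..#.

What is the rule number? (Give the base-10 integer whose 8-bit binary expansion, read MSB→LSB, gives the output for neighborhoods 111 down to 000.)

26

  nb ###: next=.  (t=0,i=7, bit7=0)
  nb ##.: next=.  (t=0,i=0, bit6=0)
  nb #.#: next=.  (t=0,i=5, bit5=0)
  nb #..: next=#  (t=0,i=1, bit4=1)
  nb .##: next=#  (t=0,i=3, bit3=1)
  nb .#.: next=.  (t=1,i=6, bit2=0)
  nb ..#: next=#  (t=0,i=2, bit1=1)
  nb ...: next=.  (t=0,i=12, bit0=0)
  bits 00011010 = 26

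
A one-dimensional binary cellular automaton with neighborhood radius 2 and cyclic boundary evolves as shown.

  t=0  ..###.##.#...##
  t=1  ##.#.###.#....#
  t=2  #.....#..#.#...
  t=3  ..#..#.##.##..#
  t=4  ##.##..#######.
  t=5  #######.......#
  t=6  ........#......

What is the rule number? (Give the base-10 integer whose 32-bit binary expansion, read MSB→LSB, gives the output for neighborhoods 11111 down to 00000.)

173897220

  nb #####: next=.  (t=4,i=9, bit31=0)
  nb ####.: next=.  (t=4,i=12, bit30=0)
  nb ###.#: next=.  (t=0,i=4, bit29=0)
  nb ###..: next=.  (t=5,i=6, bit28=0)
  nb ##.##: next=#  (t=0,i=5, bit27=1)
  nb ##.#.: next=.  (t=0,i=8, bit26=0)
  nb ##..#: next=#  (t=0,i=0, bit25=1)
  nb ##...: next=.  (t=5,i=7, bit24=0)
  nb #.###: next=.  (t=1,i=5, bit23=0)
  nb #.##.: next=#  (t=0,i=6, bit22=1)
  nb #.#.#: next=.  (t=1,i=3, bit21=0)
  nb #.#..: next=#  (t=0,i=9, bit20=1)
  nb #..##: next=#  (t=0,i=1, bit19=1)
  nb #..#.: next=#  (t=2,i=8, bit18=1)
  nb #...#: next=.  (t=0,i=11, bit17=0)
  nb #....: next=#  (t=1,i=11, bit16=1)
  nb .####: next=.  (t=4,i=8, bit15=0)
  nb .###.: next=#  (t=0,i=3, bit14=1)
  nb .##.#: next=#  (t=0,i=7, bit13=1)
  nb .##..: next=#  (t=0,i=14, bit12=1)
  nb .#.##: next=.  (t=1,i=4, bit11=0)
  nb .#.#.: next=#  (t=2,i=10, bit10=1)
  nb .#..#: next=#  (t=2,i=7, bit9=1)
  nb .#...: next=.  (t=0,i=10, bit8=0)
  nb ..###: next=.  (t=0,i=2, bit7=0)
  nb ..##.: next=.  (t=0,i=13, bit6=0)
  nb ..#.#: next=.  (t=2,i=9, bit5=0)
  nb ..#..: next=.  (t=2,i=0, bit4=0)
  nb ...##: next=.  (t=0,i=12, bit3=0)
  nb ...#.: next=#  (t=2,i=5, bit2=1)
  nb ....#: next=.  (t=1,i=12, bit1=0)
  nb .....: next=.  (t=2,i=3, bit0=0)
  bits 00001010010111010111011000000100 = 173897220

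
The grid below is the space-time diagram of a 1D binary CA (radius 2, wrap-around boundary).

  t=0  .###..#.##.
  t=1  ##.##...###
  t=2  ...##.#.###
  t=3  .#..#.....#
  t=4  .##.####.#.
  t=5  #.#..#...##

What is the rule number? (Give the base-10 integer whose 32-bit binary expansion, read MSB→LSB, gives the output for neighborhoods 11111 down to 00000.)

  ##### -> #   bit 31 = 1  t=1,i=10
  ####. -> .   bit 30 = 0  t=1,i=0
  ###.# -> .   bit 29 = 0  t=1,i=1
  ###.. -> #   bit 28 = 1  t=0,i=3
  ##.## -> .   bit 27 = 0  t=1,i=2
  ##.#. -> .   bit 26 = 0  t=2,i=5
  ##..# -> #   bit 25 = 1  t=0,i=4
  ##... -> .   bit 24 = 0  t=1,i=5
  #.### -> .   bit 23 = 0  t=2,i=8
  #.##. -> #   bit 22 = 1  t=0,i=8
  #.#.# -> .   bit 21 = 0  t=2,i=6
  #.#.. -> #   bit 20 = 1  t=3,i=1
  #..## -> #   bit 19 = 1  t=0,i=0
  #..#. -> .   bit 18 = 0  t=0,i=5
  #...# -> #   bit 17 = 1  t=1,i=6
  #.... -> #   bit 16 = 1  t=3,i=6
  .#### -> #   bit 15 = 1  t=1,i=9
  .###. -> .   bit 14 = 0  t=0,i=2
  .##.# -> #   bit 13 = 1  t=2,i=4
  .##.. -> #   bit 12 = 1  t=0,i=9
  .#.## -> .   bit 11 = 0  t=0,i=7
  .#.#. -> .   bit 10 = 0  t=3,i=0
  .#..# -> #   bit 9 = 1  t=3,i=2
  .#... -> #   bit 8 = 1  t=3,i=5
  ..### -> #   bit 7 = 1  t=0,i=1
  ..##. -> .   bit 6 = 0  t=2,i=3
  ..#.# -> .   bit 5 = 0  t=0,i=6
  ..#.. -> #   bit 4 = 1  t=3,i=4
  ...## -> .   bit 3 = 0  t=1,i=7
  ...#. -> #   bit 2 = 1  t=3,i=9
  ....# -> .   bit 1 = 0  t=3,i=8
  ..... -> #   bit 0 = 1  t=3,i=7
  bits 10010010010110111011001110010101 = 2455483285

2455483285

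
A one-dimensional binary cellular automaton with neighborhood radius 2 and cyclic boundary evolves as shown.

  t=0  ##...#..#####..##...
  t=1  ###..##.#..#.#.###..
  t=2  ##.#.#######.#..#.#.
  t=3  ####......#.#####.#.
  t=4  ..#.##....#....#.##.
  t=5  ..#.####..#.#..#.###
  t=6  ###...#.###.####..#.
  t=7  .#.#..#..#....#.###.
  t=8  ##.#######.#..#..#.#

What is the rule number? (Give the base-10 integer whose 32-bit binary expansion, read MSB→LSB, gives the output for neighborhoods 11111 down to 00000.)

1198879472

  ##### -> .   bit 31 = 0  t=0,i=10
  ####. -> #   bit 30 = 1  t=0,i=11
  ###.# -> .   bit 29 = 0  t=2,i=11
  ###.. -> .   bit 28 = 0  t=0,i=12
  ##.## -> .   bit 27 = 0  t=6,i=11
  ##.#. -> #   bit 26 = 1  t=1,i=7
  ##..# -> #   bit 25 = 1  t=0,i=13
  ##... -> #   bit 24 = 1  t=0,i=2
  #.### -> .   bit 23 = 0  t=1,i=15
  #.##. -> #   bit 22 = 1  t=2,i=0
  #.#.# -> #   bit 21 = 1  t=1,i=13
  #.#.. -> #   bit 20 = 1  t=1,i=8
  #..## -> .   bit 19 = 0  t=0,i=7
  #..#. -> #   bit 18 = 1  t=1,i=10
  #...# -> .   bit 17 = 0  t=0,i=3
  #.... -> #   bit 16 = 1  t=3,i=5
  .#### -> .   bit 15 = 0  t=0,i=9
  .###. -> #   bit 14 = 1  t=1,i=1
  .##.# -> #   bit 13 = 1  t=1,i=6
  .##.. -> #   bit 12 = 1  t=0,i=1
  .#.## -> .   bit 11 = 0  t=1,i=14
  .#.#. -> .   bit 10 = 0  t=1,i=12
  .#..# -> #   bit 9 = 1  t=0,i=6
  .#... -> .   bit 8 = 0  t=4,i=11
  ..### -> #   bit 7 = 1  t=0,i=8
  ..##. -> #   bit 6 = 1  t=0,i=0
  ..#.# -> #   bit 5 = 1  t=1,i=11
  ..#.. -> #   bit 4 = 1  t=0,i=5
  ...## -> .   bit 3 = 0  t=0,i=19
  ...#. -> .   bit 2 = 0  t=0,i=4
  ....# -> .   bit 1 = 0  t=3,i=8
  ..... -> .   bit 0 = 0  t=3,i=6
  bits 01000111011101010111001011110000 = 1198879472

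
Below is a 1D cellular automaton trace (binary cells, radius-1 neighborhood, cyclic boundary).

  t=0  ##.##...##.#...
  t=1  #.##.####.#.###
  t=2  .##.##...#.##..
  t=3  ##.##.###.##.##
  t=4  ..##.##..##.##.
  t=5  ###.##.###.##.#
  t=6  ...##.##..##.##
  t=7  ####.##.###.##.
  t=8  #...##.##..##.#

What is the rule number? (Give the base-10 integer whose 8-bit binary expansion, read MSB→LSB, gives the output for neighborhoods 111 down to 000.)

  [7] ### => .  t=1,i=6
  [6] ##. => .  t=0,i=1
  [5] #.# => #  t=0,i=2
  [4] #.. => #  t=0,i=5
  [3] .## => #  t=0,i=0
  [2] .#. => .  t=0,i=11
  [1] ..# => #  t=0,i=7
  [0] ... => #  t=0,i=6
  bits 00111011 = 59

59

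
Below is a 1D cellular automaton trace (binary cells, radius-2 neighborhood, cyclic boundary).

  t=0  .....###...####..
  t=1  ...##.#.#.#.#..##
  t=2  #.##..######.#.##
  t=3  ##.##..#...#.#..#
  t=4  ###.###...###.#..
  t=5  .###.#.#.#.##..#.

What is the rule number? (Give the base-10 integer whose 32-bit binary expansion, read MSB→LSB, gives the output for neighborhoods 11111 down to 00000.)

723900014

  #####|.  b31=0 t=2,i=8
  ####.|.  b30=0 t=0,i=13
  ###.#|#  b29=1 t=2,i=0
  ###..|.  b28=0 t=0,i=7
  ##.##|#  b27=1 t=2,i=1
  ##.#.|.  b26=0 t=1,i=5
  ##..#|#  b25=1 t=2,i=4
  ##...|#  b24=1 t=0,i=8
  #.###|.  b23=0 t=2,i=15
  #.##.|.  b22=0 t=2,i=2
  #.#.#|#  b21=1 t=1,i=6
  #.#..|.  b20=0 t=1,i=12
  #..##|.  b19=0 t=1,i=14
  #..#.|#  b18=1 t=3,i=6
  #...#|.  b17=0 t=0,i=9
  #....|#  b16=1 t=0,i=16
  .####|#  b15=1 t=0,i=12
  .###.|#  b14=1 t=0,i=6
  .##.#|.  b13=0 t=1,i=4
  .##..|#  b12=1 t=1,i=16
  .#.##|.  b11=0 t=2,i=14
  .#.#.|#  b10=1 t=1,i=7
  .#..#|#  b9=1 t=1,i=13
  .#...|.  b8=0 t=3,i=8
  ..###|.  b7=0 t=0,i=5
  ..##.|#  b6=1 t=1,i=3
  ..#.#|#  b5=1 t=3,i=11
  ..#..|.  b4=0 t=3,i=7
  ...##|#  b3=1 t=0,i=4
  ...#.|#  b2=1 t=3,i=10
  ....#|#  b1=1 t=0,i=3
  .....|.  b0=0 t=0,i=0
  bits 00101011001001011101011001101110 = 723900014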